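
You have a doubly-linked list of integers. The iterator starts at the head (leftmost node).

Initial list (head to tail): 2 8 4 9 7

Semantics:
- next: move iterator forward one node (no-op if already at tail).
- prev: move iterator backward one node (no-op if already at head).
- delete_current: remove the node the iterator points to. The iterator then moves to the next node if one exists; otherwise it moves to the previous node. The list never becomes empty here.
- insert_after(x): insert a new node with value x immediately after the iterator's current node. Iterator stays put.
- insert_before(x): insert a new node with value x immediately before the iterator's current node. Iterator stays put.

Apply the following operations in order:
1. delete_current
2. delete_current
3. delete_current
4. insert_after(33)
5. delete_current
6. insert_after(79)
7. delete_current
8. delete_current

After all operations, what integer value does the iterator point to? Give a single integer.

After 1 (delete_current): list=[8, 4, 9, 7] cursor@8
After 2 (delete_current): list=[4, 9, 7] cursor@4
After 3 (delete_current): list=[9, 7] cursor@9
After 4 (insert_after(33)): list=[9, 33, 7] cursor@9
After 5 (delete_current): list=[33, 7] cursor@33
After 6 (insert_after(79)): list=[33, 79, 7] cursor@33
After 7 (delete_current): list=[79, 7] cursor@79
After 8 (delete_current): list=[7] cursor@7

Answer: 7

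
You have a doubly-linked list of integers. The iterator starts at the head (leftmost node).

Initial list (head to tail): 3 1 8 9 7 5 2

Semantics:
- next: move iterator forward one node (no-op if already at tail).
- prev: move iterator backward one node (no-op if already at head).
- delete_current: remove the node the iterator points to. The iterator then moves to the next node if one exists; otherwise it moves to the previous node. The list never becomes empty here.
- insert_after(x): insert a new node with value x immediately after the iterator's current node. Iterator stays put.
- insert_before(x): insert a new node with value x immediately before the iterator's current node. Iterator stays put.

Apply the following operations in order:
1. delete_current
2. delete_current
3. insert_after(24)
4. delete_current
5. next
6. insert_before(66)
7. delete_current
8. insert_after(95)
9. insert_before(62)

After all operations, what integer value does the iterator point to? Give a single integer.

Answer: 7

Derivation:
After 1 (delete_current): list=[1, 8, 9, 7, 5, 2] cursor@1
After 2 (delete_current): list=[8, 9, 7, 5, 2] cursor@8
After 3 (insert_after(24)): list=[8, 24, 9, 7, 5, 2] cursor@8
After 4 (delete_current): list=[24, 9, 7, 5, 2] cursor@24
After 5 (next): list=[24, 9, 7, 5, 2] cursor@9
After 6 (insert_before(66)): list=[24, 66, 9, 7, 5, 2] cursor@9
After 7 (delete_current): list=[24, 66, 7, 5, 2] cursor@7
After 8 (insert_after(95)): list=[24, 66, 7, 95, 5, 2] cursor@7
After 9 (insert_before(62)): list=[24, 66, 62, 7, 95, 5, 2] cursor@7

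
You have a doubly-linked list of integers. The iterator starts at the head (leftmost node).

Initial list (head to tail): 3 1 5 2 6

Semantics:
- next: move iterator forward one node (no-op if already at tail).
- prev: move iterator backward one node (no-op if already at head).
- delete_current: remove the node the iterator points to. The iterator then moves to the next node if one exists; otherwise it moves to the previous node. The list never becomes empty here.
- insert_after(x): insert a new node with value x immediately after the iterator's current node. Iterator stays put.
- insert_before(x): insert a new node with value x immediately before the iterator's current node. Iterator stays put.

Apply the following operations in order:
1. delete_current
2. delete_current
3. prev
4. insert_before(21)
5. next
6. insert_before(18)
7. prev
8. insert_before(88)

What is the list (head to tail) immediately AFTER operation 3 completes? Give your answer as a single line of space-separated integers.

After 1 (delete_current): list=[1, 5, 2, 6] cursor@1
After 2 (delete_current): list=[5, 2, 6] cursor@5
After 3 (prev): list=[5, 2, 6] cursor@5

Answer: 5 2 6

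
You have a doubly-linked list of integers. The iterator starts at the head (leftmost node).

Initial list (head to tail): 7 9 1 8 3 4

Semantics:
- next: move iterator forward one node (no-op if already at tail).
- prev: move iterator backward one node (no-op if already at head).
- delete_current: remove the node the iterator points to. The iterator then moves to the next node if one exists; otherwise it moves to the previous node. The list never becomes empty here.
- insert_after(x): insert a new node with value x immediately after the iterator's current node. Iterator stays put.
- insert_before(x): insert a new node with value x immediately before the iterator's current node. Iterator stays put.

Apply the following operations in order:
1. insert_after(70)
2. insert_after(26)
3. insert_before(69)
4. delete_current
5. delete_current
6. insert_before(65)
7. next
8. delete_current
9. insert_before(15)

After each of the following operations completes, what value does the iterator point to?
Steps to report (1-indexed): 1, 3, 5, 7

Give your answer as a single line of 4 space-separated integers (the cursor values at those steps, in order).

After 1 (insert_after(70)): list=[7, 70, 9, 1, 8, 3, 4] cursor@7
After 2 (insert_after(26)): list=[7, 26, 70, 9, 1, 8, 3, 4] cursor@7
After 3 (insert_before(69)): list=[69, 7, 26, 70, 9, 1, 8, 3, 4] cursor@7
After 4 (delete_current): list=[69, 26, 70, 9, 1, 8, 3, 4] cursor@26
After 5 (delete_current): list=[69, 70, 9, 1, 8, 3, 4] cursor@70
After 6 (insert_before(65)): list=[69, 65, 70, 9, 1, 8, 3, 4] cursor@70
After 7 (next): list=[69, 65, 70, 9, 1, 8, 3, 4] cursor@9
After 8 (delete_current): list=[69, 65, 70, 1, 8, 3, 4] cursor@1
After 9 (insert_before(15)): list=[69, 65, 70, 15, 1, 8, 3, 4] cursor@1

Answer: 7 7 70 9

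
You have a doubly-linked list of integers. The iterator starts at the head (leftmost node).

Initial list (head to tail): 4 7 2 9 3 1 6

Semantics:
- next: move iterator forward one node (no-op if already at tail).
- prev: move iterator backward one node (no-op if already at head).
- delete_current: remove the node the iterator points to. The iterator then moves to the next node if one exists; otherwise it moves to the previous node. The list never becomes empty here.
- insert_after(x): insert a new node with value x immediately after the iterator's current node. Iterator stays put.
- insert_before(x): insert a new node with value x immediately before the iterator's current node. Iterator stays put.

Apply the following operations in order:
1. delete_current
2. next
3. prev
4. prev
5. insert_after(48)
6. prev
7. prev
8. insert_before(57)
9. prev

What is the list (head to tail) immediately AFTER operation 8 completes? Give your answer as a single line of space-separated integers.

Answer: 57 7 48 2 9 3 1 6

Derivation:
After 1 (delete_current): list=[7, 2, 9, 3, 1, 6] cursor@7
After 2 (next): list=[7, 2, 9, 3, 1, 6] cursor@2
After 3 (prev): list=[7, 2, 9, 3, 1, 6] cursor@7
After 4 (prev): list=[7, 2, 9, 3, 1, 6] cursor@7
After 5 (insert_after(48)): list=[7, 48, 2, 9, 3, 1, 6] cursor@7
After 6 (prev): list=[7, 48, 2, 9, 3, 1, 6] cursor@7
After 7 (prev): list=[7, 48, 2, 9, 3, 1, 6] cursor@7
After 8 (insert_before(57)): list=[57, 7, 48, 2, 9, 3, 1, 6] cursor@7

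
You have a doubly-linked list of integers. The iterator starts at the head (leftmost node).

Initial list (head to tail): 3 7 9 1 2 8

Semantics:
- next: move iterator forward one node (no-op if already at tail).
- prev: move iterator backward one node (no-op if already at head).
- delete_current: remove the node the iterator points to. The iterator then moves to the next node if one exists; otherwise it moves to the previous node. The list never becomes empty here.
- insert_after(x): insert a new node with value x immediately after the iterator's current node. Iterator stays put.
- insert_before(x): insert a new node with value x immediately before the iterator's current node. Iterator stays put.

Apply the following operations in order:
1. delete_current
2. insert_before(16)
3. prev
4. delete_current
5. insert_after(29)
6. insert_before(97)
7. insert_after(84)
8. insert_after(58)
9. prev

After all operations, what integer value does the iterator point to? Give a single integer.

Answer: 97

Derivation:
After 1 (delete_current): list=[7, 9, 1, 2, 8] cursor@7
After 2 (insert_before(16)): list=[16, 7, 9, 1, 2, 8] cursor@7
After 3 (prev): list=[16, 7, 9, 1, 2, 8] cursor@16
After 4 (delete_current): list=[7, 9, 1, 2, 8] cursor@7
After 5 (insert_after(29)): list=[7, 29, 9, 1, 2, 8] cursor@7
After 6 (insert_before(97)): list=[97, 7, 29, 9, 1, 2, 8] cursor@7
After 7 (insert_after(84)): list=[97, 7, 84, 29, 9, 1, 2, 8] cursor@7
After 8 (insert_after(58)): list=[97, 7, 58, 84, 29, 9, 1, 2, 8] cursor@7
After 9 (prev): list=[97, 7, 58, 84, 29, 9, 1, 2, 8] cursor@97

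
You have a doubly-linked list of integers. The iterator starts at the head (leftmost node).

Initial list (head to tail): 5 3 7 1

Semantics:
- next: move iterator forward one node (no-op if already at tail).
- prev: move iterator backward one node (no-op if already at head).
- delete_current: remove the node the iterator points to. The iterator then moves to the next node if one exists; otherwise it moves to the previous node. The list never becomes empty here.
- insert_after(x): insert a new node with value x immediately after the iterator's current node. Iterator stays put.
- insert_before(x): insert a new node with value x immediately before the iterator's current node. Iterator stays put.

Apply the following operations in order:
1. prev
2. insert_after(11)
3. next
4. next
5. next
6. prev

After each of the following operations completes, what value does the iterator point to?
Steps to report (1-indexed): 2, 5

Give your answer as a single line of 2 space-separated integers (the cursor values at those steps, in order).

After 1 (prev): list=[5, 3, 7, 1] cursor@5
After 2 (insert_after(11)): list=[5, 11, 3, 7, 1] cursor@5
After 3 (next): list=[5, 11, 3, 7, 1] cursor@11
After 4 (next): list=[5, 11, 3, 7, 1] cursor@3
After 5 (next): list=[5, 11, 3, 7, 1] cursor@7
After 6 (prev): list=[5, 11, 3, 7, 1] cursor@3

Answer: 5 7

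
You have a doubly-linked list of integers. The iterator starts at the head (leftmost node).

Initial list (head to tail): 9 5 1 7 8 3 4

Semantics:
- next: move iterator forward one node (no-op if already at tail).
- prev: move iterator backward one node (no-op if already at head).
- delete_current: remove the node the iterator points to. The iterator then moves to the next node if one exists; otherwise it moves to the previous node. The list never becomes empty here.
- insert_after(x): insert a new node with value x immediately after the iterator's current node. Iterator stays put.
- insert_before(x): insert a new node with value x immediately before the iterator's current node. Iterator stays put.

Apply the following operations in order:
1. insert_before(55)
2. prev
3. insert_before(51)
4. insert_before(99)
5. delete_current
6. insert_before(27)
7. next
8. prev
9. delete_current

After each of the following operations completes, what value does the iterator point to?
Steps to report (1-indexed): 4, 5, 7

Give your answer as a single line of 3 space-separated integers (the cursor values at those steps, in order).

After 1 (insert_before(55)): list=[55, 9, 5, 1, 7, 8, 3, 4] cursor@9
After 2 (prev): list=[55, 9, 5, 1, 7, 8, 3, 4] cursor@55
After 3 (insert_before(51)): list=[51, 55, 9, 5, 1, 7, 8, 3, 4] cursor@55
After 4 (insert_before(99)): list=[51, 99, 55, 9, 5, 1, 7, 8, 3, 4] cursor@55
After 5 (delete_current): list=[51, 99, 9, 5, 1, 7, 8, 3, 4] cursor@9
After 6 (insert_before(27)): list=[51, 99, 27, 9, 5, 1, 7, 8, 3, 4] cursor@9
After 7 (next): list=[51, 99, 27, 9, 5, 1, 7, 8, 3, 4] cursor@5
After 8 (prev): list=[51, 99, 27, 9, 5, 1, 7, 8, 3, 4] cursor@9
After 9 (delete_current): list=[51, 99, 27, 5, 1, 7, 8, 3, 4] cursor@5

Answer: 55 9 5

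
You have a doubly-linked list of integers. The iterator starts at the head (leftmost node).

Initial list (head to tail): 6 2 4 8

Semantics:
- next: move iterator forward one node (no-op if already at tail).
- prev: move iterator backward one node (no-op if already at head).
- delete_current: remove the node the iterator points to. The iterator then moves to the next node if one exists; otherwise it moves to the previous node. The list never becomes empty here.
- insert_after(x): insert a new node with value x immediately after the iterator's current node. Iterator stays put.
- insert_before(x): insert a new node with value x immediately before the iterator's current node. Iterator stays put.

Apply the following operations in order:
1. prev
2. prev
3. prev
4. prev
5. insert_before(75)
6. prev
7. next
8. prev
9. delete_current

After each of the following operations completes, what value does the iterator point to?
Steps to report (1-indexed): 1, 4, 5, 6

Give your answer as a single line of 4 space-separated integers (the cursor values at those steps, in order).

After 1 (prev): list=[6, 2, 4, 8] cursor@6
After 2 (prev): list=[6, 2, 4, 8] cursor@6
After 3 (prev): list=[6, 2, 4, 8] cursor@6
After 4 (prev): list=[6, 2, 4, 8] cursor@6
After 5 (insert_before(75)): list=[75, 6, 2, 4, 8] cursor@6
After 6 (prev): list=[75, 6, 2, 4, 8] cursor@75
After 7 (next): list=[75, 6, 2, 4, 8] cursor@6
After 8 (prev): list=[75, 6, 2, 4, 8] cursor@75
After 9 (delete_current): list=[6, 2, 4, 8] cursor@6

Answer: 6 6 6 75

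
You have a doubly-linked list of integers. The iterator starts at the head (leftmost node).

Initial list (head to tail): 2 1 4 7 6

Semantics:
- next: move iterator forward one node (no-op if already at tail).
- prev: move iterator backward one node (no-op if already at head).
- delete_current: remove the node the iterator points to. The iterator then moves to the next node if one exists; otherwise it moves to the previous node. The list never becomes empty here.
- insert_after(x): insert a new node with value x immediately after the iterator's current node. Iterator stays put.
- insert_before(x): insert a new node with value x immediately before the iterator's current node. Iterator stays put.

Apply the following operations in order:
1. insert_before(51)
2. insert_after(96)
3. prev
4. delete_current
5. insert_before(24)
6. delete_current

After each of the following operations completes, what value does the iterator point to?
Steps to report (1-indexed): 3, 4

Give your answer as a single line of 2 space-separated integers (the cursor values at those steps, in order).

After 1 (insert_before(51)): list=[51, 2, 1, 4, 7, 6] cursor@2
After 2 (insert_after(96)): list=[51, 2, 96, 1, 4, 7, 6] cursor@2
After 3 (prev): list=[51, 2, 96, 1, 4, 7, 6] cursor@51
After 4 (delete_current): list=[2, 96, 1, 4, 7, 6] cursor@2
After 5 (insert_before(24)): list=[24, 2, 96, 1, 4, 7, 6] cursor@2
After 6 (delete_current): list=[24, 96, 1, 4, 7, 6] cursor@96

Answer: 51 2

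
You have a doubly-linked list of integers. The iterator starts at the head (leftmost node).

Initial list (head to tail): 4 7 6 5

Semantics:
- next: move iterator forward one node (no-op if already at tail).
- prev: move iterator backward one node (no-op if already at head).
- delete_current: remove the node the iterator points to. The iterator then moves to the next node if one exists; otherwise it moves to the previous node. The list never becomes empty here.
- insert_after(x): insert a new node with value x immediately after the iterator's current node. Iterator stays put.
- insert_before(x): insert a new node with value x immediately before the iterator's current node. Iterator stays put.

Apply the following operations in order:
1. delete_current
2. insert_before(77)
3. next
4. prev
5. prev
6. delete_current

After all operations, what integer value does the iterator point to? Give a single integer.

After 1 (delete_current): list=[7, 6, 5] cursor@7
After 2 (insert_before(77)): list=[77, 7, 6, 5] cursor@7
After 3 (next): list=[77, 7, 6, 5] cursor@6
After 4 (prev): list=[77, 7, 6, 5] cursor@7
After 5 (prev): list=[77, 7, 6, 5] cursor@77
After 6 (delete_current): list=[7, 6, 5] cursor@7

Answer: 7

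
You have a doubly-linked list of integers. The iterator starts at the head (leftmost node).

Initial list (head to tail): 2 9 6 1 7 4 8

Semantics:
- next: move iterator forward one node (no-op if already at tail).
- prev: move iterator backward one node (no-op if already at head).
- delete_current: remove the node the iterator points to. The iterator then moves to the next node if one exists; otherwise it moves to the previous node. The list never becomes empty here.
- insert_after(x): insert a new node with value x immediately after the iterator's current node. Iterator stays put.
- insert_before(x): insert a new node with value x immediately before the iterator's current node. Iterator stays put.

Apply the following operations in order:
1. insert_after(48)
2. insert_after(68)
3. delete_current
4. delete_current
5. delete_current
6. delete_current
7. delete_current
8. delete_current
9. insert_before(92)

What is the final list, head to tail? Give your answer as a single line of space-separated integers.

After 1 (insert_after(48)): list=[2, 48, 9, 6, 1, 7, 4, 8] cursor@2
After 2 (insert_after(68)): list=[2, 68, 48, 9, 6, 1, 7, 4, 8] cursor@2
After 3 (delete_current): list=[68, 48, 9, 6, 1, 7, 4, 8] cursor@68
After 4 (delete_current): list=[48, 9, 6, 1, 7, 4, 8] cursor@48
After 5 (delete_current): list=[9, 6, 1, 7, 4, 8] cursor@9
After 6 (delete_current): list=[6, 1, 7, 4, 8] cursor@6
After 7 (delete_current): list=[1, 7, 4, 8] cursor@1
After 8 (delete_current): list=[7, 4, 8] cursor@7
After 9 (insert_before(92)): list=[92, 7, 4, 8] cursor@7

Answer: 92 7 4 8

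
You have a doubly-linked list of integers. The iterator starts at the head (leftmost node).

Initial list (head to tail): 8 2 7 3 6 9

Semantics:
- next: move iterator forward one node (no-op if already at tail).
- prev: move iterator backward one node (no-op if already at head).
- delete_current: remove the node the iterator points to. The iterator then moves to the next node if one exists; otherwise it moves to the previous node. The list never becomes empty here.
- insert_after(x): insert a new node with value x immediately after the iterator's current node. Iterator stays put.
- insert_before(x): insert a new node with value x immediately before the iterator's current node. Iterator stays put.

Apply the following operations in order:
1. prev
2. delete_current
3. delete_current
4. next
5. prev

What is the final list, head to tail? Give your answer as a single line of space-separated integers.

After 1 (prev): list=[8, 2, 7, 3, 6, 9] cursor@8
After 2 (delete_current): list=[2, 7, 3, 6, 9] cursor@2
After 3 (delete_current): list=[7, 3, 6, 9] cursor@7
After 4 (next): list=[7, 3, 6, 9] cursor@3
After 5 (prev): list=[7, 3, 6, 9] cursor@7

Answer: 7 3 6 9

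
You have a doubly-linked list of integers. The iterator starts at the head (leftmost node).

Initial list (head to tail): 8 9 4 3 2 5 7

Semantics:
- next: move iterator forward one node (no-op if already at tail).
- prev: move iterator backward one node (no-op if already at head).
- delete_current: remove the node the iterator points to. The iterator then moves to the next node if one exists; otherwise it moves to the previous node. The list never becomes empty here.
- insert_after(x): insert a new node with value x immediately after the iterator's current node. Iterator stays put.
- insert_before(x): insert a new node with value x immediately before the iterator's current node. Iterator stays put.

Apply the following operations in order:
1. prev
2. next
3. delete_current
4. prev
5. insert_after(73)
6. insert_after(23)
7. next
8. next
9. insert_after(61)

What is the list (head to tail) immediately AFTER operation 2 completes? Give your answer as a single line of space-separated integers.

Answer: 8 9 4 3 2 5 7

Derivation:
After 1 (prev): list=[8, 9, 4, 3, 2, 5, 7] cursor@8
After 2 (next): list=[8, 9, 4, 3, 2, 5, 7] cursor@9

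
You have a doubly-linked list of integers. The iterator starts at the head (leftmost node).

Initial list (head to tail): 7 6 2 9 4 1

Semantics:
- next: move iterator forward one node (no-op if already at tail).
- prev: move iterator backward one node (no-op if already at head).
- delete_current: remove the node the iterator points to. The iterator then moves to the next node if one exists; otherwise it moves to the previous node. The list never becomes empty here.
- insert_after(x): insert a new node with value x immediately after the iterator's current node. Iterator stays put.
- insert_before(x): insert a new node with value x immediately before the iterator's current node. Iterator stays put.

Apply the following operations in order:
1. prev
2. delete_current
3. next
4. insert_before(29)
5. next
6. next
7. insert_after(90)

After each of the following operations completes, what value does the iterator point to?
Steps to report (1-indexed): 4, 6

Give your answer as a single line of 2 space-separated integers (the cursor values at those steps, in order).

After 1 (prev): list=[7, 6, 2, 9, 4, 1] cursor@7
After 2 (delete_current): list=[6, 2, 9, 4, 1] cursor@6
After 3 (next): list=[6, 2, 9, 4, 1] cursor@2
After 4 (insert_before(29)): list=[6, 29, 2, 9, 4, 1] cursor@2
After 5 (next): list=[6, 29, 2, 9, 4, 1] cursor@9
After 6 (next): list=[6, 29, 2, 9, 4, 1] cursor@4
After 7 (insert_after(90)): list=[6, 29, 2, 9, 4, 90, 1] cursor@4

Answer: 2 4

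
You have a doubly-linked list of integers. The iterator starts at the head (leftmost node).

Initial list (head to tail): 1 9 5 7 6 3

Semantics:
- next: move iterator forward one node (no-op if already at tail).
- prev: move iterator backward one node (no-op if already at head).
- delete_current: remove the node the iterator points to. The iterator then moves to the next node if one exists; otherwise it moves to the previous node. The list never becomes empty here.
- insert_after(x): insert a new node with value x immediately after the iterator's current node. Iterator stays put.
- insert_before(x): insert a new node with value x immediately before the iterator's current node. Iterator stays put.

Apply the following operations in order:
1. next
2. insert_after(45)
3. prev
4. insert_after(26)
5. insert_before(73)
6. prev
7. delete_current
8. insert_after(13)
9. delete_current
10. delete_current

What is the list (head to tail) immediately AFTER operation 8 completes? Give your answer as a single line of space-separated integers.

After 1 (next): list=[1, 9, 5, 7, 6, 3] cursor@9
After 2 (insert_after(45)): list=[1, 9, 45, 5, 7, 6, 3] cursor@9
After 3 (prev): list=[1, 9, 45, 5, 7, 6, 3] cursor@1
After 4 (insert_after(26)): list=[1, 26, 9, 45, 5, 7, 6, 3] cursor@1
After 5 (insert_before(73)): list=[73, 1, 26, 9, 45, 5, 7, 6, 3] cursor@1
After 6 (prev): list=[73, 1, 26, 9, 45, 5, 7, 6, 3] cursor@73
After 7 (delete_current): list=[1, 26, 9, 45, 5, 7, 6, 3] cursor@1
After 8 (insert_after(13)): list=[1, 13, 26, 9, 45, 5, 7, 6, 3] cursor@1

Answer: 1 13 26 9 45 5 7 6 3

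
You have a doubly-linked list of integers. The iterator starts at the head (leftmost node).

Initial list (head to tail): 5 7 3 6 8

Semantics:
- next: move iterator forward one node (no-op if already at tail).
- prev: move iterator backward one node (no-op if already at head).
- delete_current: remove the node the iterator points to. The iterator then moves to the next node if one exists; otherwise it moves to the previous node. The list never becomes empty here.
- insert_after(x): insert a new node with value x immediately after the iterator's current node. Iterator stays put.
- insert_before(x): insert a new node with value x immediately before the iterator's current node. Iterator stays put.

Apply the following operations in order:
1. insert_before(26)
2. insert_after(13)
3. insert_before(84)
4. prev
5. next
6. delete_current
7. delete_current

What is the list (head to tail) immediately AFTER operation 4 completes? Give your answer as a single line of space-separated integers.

Answer: 26 84 5 13 7 3 6 8

Derivation:
After 1 (insert_before(26)): list=[26, 5, 7, 3, 6, 8] cursor@5
After 2 (insert_after(13)): list=[26, 5, 13, 7, 3, 6, 8] cursor@5
After 3 (insert_before(84)): list=[26, 84, 5, 13, 7, 3, 6, 8] cursor@5
After 4 (prev): list=[26, 84, 5, 13, 7, 3, 6, 8] cursor@84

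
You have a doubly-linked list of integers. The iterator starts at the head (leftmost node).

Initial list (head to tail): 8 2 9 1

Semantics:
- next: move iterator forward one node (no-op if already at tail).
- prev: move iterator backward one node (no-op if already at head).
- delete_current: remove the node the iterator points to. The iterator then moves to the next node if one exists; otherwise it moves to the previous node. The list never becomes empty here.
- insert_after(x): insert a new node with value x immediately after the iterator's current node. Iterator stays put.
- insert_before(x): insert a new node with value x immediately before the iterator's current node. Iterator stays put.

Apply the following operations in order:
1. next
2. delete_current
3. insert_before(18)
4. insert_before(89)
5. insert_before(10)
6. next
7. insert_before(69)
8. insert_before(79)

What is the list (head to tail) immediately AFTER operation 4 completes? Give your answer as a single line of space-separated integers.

Answer: 8 18 89 9 1

Derivation:
After 1 (next): list=[8, 2, 9, 1] cursor@2
After 2 (delete_current): list=[8, 9, 1] cursor@9
After 3 (insert_before(18)): list=[8, 18, 9, 1] cursor@9
After 4 (insert_before(89)): list=[8, 18, 89, 9, 1] cursor@9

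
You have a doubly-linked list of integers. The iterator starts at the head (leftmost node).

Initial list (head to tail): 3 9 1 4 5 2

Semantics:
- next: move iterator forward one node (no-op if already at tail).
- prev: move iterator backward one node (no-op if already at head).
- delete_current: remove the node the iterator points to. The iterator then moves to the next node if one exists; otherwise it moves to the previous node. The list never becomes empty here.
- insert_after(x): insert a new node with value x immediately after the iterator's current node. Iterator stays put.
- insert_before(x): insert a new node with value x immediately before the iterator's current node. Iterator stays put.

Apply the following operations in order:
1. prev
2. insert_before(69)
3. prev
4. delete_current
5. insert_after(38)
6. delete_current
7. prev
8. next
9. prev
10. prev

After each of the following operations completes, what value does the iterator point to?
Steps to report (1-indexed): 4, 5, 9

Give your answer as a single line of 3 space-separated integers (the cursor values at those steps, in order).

After 1 (prev): list=[3, 9, 1, 4, 5, 2] cursor@3
After 2 (insert_before(69)): list=[69, 3, 9, 1, 4, 5, 2] cursor@3
After 3 (prev): list=[69, 3, 9, 1, 4, 5, 2] cursor@69
After 4 (delete_current): list=[3, 9, 1, 4, 5, 2] cursor@3
After 5 (insert_after(38)): list=[3, 38, 9, 1, 4, 5, 2] cursor@3
After 6 (delete_current): list=[38, 9, 1, 4, 5, 2] cursor@38
After 7 (prev): list=[38, 9, 1, 4, 5, 2] cursor@38
After 8 (next): list=[38, 9, 1, 4, 5, 2] cursor@9
After 9 (prev): list=[38, 9, 1, 4, 5, 2] cursor@38
After 10 (prev): list=[38, 9, 1, 4, 5, 2] cursor@38

Answer: 3 3 38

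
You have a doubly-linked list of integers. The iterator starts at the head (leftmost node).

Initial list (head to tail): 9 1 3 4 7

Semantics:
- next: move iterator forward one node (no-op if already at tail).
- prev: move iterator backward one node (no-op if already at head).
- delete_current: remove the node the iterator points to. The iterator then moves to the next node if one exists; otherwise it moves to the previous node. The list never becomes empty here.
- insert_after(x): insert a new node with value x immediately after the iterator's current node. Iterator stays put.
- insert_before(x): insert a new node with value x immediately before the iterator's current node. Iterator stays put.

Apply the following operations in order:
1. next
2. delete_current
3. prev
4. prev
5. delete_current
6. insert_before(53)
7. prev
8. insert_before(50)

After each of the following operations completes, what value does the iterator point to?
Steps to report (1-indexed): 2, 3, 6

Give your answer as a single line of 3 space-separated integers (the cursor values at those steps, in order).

After 1 (next): list=[9, 1, 3, 4, 7] cursor@1
After 2 (delete_current): list=[9, 3, 4, 7] cursor@3
After 3 (prev): list=[9, 3, 4, 7] cursor@9
After 4 (prev): list=[9, 3, 4, 7] cursor@9
After 5 (delete_current): list=[3, 4, 7] cursor@3
After 6 (insert_before(53)): list=[53, 3, 4, 7] cursor@3
After 7 (prev): list=[53, 3, 4, 7] cursor@53
After 8 (insert_before(50)): list=[50, 53, 3, 4, 7] cursor@53

Answer: 3 9 3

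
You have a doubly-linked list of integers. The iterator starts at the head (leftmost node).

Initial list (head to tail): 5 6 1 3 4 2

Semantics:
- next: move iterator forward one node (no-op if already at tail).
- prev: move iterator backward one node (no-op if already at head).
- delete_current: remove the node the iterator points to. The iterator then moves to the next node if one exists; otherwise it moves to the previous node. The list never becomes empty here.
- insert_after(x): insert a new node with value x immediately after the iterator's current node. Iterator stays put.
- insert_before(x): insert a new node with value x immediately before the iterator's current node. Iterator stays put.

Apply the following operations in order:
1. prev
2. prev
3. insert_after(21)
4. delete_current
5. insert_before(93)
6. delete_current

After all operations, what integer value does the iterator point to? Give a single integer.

After 1 (prev): list=[5, 6, 1, 3, 4, 2] cursor@5
After 2 (prev): list=[5, 6, 1, 3, 4, 2] cursor@5
After 3 (insert_after(21)): list=[5, 21, 6, 1, 3, 4, 2] cursor@5
After 4 (delete_current): list=[21, 6, 1, 3, 4, 2] cursor@21
After 5 (insert_before(93)): list=[93, 21, 6, 1, 3, 4, 2] cursor@21
After 6 (delete_current): list=[93, 6, 1, 3, 4, 2] cursor@6

Answer: 6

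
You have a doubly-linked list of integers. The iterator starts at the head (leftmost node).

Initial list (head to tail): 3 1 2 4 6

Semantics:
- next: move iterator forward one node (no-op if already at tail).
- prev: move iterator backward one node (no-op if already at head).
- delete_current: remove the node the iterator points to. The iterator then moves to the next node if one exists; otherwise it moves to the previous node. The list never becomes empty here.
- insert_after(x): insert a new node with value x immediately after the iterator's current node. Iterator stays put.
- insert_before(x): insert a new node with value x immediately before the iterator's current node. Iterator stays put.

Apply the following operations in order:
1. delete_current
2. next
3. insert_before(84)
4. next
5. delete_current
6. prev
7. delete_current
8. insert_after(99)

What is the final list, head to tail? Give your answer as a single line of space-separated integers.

Answer: 1 84 6 99

Derivation:
After 1 (delete_current): list=[1, 2, 4, 6] cursor@1
After 2 (next): list=[1, 2, 4, 6] cursor@2
After 3 (insert_before(84)): list=[1, 84, 2, 4, 6] cursor@2
After 4 (next): list=[1, 84, 2, 4, 6] cursor@4
After 5 (delete_current): list=[1, 84, 2, 6] cursor@6
After 6 (prev): list=[1, 84, 2, 6] cursor@2
After 7 (delete_current): list=[1, 84, 6] cursor@6
After 8 (insert_after(99)): list=[1, 84, 6, 99] cursor@6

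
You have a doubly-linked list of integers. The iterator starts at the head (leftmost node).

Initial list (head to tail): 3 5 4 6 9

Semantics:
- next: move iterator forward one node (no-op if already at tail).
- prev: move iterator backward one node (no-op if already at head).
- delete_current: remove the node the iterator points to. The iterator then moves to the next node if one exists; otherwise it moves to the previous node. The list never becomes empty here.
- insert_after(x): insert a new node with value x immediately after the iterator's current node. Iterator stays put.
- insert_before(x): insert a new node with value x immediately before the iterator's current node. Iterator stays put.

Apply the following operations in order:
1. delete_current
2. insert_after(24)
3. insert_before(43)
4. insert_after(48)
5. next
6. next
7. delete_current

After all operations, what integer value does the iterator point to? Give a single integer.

Answer: 4

Derivation:
After 1 (delete_current): list=[5, 4, 6, 9] cursor@5
After 2 (insert_after(24)): list=[5, 24, 4, 6, 9] cursor@5
After 3 (insert_before(43)): list=[43, 5, 24, 4, 6, 9] cursor@5
After 4 (insert_after(48)): list=[43, 5, 48, 24, 4, 6, 9] cursor@5
After 5 (next): list=[43, 5, 48, 24, 4, 6, 9] cursor@48
After 6 (next): list=[43, 5, 48, 24, 4, 6, 9] cursor@24
After 7 (delete_current): list=[43, 5, 48, 4, 6, 9] cursor@4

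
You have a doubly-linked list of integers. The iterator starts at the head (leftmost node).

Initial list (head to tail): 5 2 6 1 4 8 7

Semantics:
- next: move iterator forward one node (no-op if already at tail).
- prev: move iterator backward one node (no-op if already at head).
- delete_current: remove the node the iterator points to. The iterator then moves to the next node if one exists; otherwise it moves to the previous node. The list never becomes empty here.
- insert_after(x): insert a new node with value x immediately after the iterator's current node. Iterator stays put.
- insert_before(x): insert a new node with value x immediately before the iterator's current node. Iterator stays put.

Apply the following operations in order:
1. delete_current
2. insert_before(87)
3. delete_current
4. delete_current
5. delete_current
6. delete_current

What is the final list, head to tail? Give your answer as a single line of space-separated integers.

Answer: 87 8 7

Derivation:
After 1 (delete_current): list=[2, 6, 1, 4, 8, 7] cursor@2
After 2 (insert_before(87)): list=[87, 2, 6, 1, 4, 8, 7] cursor@2
After 3 (delete_current): list=[87, 6, 1, 4, 8, 7] cursor@6
After 4 (delete_current): list=[87, 1, 4, 8, 7] cursor@1
After 5 (delete_current): list=[87, 4, 8, 7] cursor@4
After 6 (delete_current): list=[87, 8, 7] cursor@8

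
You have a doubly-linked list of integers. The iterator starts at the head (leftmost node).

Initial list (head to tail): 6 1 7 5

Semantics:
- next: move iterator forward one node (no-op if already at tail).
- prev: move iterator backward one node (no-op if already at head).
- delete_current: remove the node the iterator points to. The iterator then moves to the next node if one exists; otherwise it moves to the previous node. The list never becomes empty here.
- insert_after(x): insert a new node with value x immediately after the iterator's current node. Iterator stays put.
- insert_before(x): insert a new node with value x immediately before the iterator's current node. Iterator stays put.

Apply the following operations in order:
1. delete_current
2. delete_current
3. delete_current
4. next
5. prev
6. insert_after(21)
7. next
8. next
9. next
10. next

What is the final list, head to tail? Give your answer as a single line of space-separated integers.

After 1 (delete_current): list=[1, 7, 5] cursor@1
After 2 (delete_current): list=[7, 5] cursor@7
After 3 (delete_current): list=[5] cursor@5
After 4 (next): list=[5] cursor@5
After 5 (prev): list=[5] cursor@5
After 6 (insert_after(21)): list=[5, 21] cursor@5
After 7 (next): list=[5, 21] cursor@21
After 8 (next): list=[5, 21] cursor@21
After 9 (next): list=[5, 21] cursor@21
After 10 (next): list=[5, 21] cursor@21

Answer: 5 21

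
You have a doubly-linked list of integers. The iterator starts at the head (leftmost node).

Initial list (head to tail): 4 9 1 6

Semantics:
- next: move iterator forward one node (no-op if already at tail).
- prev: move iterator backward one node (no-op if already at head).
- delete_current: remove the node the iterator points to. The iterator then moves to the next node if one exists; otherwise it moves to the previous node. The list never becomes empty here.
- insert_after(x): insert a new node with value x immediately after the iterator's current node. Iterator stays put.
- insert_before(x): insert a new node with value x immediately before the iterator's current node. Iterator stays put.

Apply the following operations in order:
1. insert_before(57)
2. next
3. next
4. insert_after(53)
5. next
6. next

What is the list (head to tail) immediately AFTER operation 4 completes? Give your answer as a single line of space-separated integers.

After 1 (insert_before(57)): list=[57, 4, 9, 1, 6] cursor@4
After 2 (next): list=[57, 4, 9, 1, 6] cursor@9
After 3 (next): list=[57, 4, 9, 1, 6] cursor@1
After 4 (insert_after(53)): list=[57, 4, 9, 1, 53, 6] cursor@1

Answer: 57 4 9 1 53 6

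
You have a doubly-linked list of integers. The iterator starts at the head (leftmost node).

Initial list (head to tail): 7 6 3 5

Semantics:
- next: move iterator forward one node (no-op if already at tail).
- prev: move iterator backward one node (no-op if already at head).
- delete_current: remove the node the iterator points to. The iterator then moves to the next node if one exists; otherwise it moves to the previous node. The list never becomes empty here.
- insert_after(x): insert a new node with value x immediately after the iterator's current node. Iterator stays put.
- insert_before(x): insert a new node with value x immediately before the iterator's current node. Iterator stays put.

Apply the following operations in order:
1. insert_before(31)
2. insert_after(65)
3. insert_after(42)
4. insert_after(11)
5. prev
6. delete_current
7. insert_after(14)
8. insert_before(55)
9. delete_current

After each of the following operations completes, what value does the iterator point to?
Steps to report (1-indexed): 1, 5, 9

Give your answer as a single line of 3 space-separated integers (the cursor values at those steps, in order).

Answer: 7 31 14

Derivation:
After 1 (insert_before(31)): list=[31, 7, 6, 3, 5] cursor@7
After 2 (insert_after(65)): list=[31, 7, 65, 6, 3, 5] cursor@7
After 3 (insert_after(42)): list=[31, 7, 42, 65, 6, 3, 5] cursor@7
After 4 (insert_after(11)): list=[31, 7, 11, 42, 65, 6, 3, 5] cursor@7
After 5 (prev): list=[31, 7, 11, 42, 65, 6, 3, 5] cursor@31
After 6 (delete_current): list=[7, 11, 42, 65, 6, 3, 5] cursor@7
After 7 (insert_after(14)): list=[7, 14, 11, 42, 65, 6, 3, 5] cursor@7
After 8 (insert_before(55)): list=[55, 7, 14, 11, 42, 65, 6, 3, 5] cursor@7
After 9 (delete_current): list=[55, 14, 11, 42, 65, 6, 3, 5] cursor@14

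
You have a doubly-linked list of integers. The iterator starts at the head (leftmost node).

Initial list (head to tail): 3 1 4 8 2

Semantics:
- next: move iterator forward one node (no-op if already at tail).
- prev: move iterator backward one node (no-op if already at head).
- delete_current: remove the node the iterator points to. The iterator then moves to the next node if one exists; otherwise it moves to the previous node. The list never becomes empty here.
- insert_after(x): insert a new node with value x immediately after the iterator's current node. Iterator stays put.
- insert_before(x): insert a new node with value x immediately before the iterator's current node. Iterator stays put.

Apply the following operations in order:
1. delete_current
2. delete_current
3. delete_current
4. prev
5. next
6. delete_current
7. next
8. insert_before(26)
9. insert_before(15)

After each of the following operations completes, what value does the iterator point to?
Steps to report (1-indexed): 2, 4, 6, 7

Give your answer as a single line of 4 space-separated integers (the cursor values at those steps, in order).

Answer: 4 8 8 8

Derivation:
After 1 (delete_current): list=[1, 4, 8, 2] cursor@1
After 2 (delete_current): list=[4, 8, 2] cursor@4
After 3 (delete_current): list=[8, 2] cursor@8
After 4 (prev): list=[8, 2] cursor@8
After 5 (next): list=[8, 2] cursor@2
After 6 (delete_current): list=[8] cursor@8
After 7 (next): list=[8] cursor@8
After 8 (insert_before(26)): list=[26, 8] cursor@8
After 9 (insert_before(15)): list=[26, 15, 8] cursor@8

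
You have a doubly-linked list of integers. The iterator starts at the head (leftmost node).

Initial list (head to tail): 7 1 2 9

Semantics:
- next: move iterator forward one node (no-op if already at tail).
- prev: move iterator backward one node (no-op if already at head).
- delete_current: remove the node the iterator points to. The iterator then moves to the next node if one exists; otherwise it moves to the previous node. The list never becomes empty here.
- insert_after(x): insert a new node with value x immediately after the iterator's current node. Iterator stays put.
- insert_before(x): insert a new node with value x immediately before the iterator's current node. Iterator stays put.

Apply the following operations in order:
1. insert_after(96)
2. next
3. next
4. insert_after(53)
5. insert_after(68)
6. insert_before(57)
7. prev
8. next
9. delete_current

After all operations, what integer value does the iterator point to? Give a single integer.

After 1 (insert_after(96)): list=[7, 96, 1, 2, 9] cursor@7
After 2 (next): list=[7, 96, 1, 2, 9] cursor@96
After 3 (next): list=[7, 96, 1, 2, 9] cursor@1
After 4 (insert_after(53)): list=[7, 96, 1, 53, 2, 9] cursor@1
After 5 (insert_after(68)): list=[7, 96, 1, 68, 53, 2, 9] cursor@1
After 6 (insert_before(57)): list=[7, 96, 57, 1, 68, 53, 2, 9] cursor@1
After 7 (prev): list=[7, 96, 57, 1, 68, 53, 2, 9] cursor@57
After 8 (next): list=[7, 96, 57, 1, 68, 53, 2, 9] cursor@1
After 9 (delete_current): list=[7, 96, 57, 68, 53, 2, 9] cursor@68

Answer: 68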